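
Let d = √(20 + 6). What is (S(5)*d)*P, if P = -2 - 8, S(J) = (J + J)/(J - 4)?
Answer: -100*√26 ≈ -509.90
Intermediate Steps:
d = √26 ≈ 5.0990
S(J) = 2*J/(-4 + J) (S(J) = (2*J)/(-4 + J) = 2*J/(-4 + J))
P = -10
(S(5)*d)*P = ((2*5/(-4 + 5))*√26)*(-10) = ((2*5/1)*√26)*(-10) = ((2*5*1)*√26)*(-10) = (10*√26)*(-10) = -100*√26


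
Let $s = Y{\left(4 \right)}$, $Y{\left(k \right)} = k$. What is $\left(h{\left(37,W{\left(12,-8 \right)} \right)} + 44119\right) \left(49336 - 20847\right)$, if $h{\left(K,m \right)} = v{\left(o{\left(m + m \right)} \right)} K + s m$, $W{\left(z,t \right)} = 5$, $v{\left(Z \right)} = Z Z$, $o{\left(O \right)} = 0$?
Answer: $1257475971$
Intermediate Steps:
$v{\left(Z \right)} = Z^{2}$
$s = 4$
$h{\left(K,m \right)} = 4 m$ ($h{\left(K,m \right)} = 0^{2} K + 4 m = 0 K + 4 m = 0 + 4 m = 4 m$)
$\left(h{\left(37,W{\left(12,-8 \right)} \right)} + 44119\right) \left(49336 - 20847\right) = \left(4 \cdot 5 + 44119\right) \left(49336 - 20847\right) = \left(20 + 44119\right) 28489 = 44139 \cdot 28489 = 1257475971$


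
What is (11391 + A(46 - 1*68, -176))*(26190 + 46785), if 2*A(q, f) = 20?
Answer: 831987975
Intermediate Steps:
A(q, f) = 10 (A(q, f) = (1/2)*20 = 10)
(11391 + A(46 - 1*68, -176))*(26190 + 46785) = (11391 + 10)*(26190 + 46785) = 11401*72975 = 831987975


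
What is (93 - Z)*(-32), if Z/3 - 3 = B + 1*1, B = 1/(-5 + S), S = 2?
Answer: -2624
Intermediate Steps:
B = -⅓ (B = 1/(-5 + 2) = 1/(-3) = -⅓ ≈ -0.33333)
Z = 11 (Z = 9 + 3*(-⅓ + 1*1) = 9 + 3*(-⅓ + 1) = 9 + 3*(⅔) = 9 + 2 = 11)
(93 - Z)*(-32) = (93 - 1*11)*(-32) = (93 - 11)*(-32) = 82*(-32) = -2624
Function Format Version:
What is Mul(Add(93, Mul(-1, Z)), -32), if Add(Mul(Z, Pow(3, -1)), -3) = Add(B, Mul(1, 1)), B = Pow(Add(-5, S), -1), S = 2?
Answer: -2624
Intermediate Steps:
B = Rational(-1, 3) (B = Pow(Add(-5, 2), -1) = Pow(-3, -1) = Rational(-1, 3) ≈ -0.33333)
Z = 11 (Z = Add(9, Mul(3, Add(Rational(-1, 3), Mul(1, 1)))) = Add(9, Mul(3, Add(Rational(-1, 3), 1))) = Add(9, Mul(3, Rational(2, 3))) = Add(9, 2) = 11)
Mul(Add(93, Mul(-1, Z)), -32) = Mul(Add(93, Mul(-1, 11)), -32) = Mul(Add(93, -11), -32) = Mul(82, -32) = -2624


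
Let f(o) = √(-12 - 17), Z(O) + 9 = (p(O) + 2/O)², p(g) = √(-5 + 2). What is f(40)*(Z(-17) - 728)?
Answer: 4*√87/17 - 213856*I*√29/289 ≈ 2.1947 - 3984.9*I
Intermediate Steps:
p(g) = I*√3 (p(g) = √(-3) = I*√3)
Z(O) = -9 + (2/O + I*√3)² (Z(O) = -9 + (I*√3 + 2/O)² = -9 + (2/O + I*√3)²)
f(o) = I*√29 (f(o) = √(-29) = I*√29)
f(40)*(Z(-17) - 728) = (I*√29)*((-9 + (2 + I*(-17)*√3)²/(-17)²) - 728) = (I*√29)*((-9 + (2 - 17*I*√3)²/289) - 728) = (I*√29)*(-737 + (2 - 17*I*√3)²/289) = I*√29*(-737 + (2 - 17*I*√3)²/289)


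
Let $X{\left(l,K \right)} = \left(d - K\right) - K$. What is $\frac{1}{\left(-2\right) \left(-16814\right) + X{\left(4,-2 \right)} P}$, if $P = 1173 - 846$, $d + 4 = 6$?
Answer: $\frac{1}{35590} \approx 2.8098 \cdot 10^{-5}$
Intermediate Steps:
$d = 2$ ($d = -4 + 6 = 2$)
$P = 327$
$X{\left(l,K \right)} = 2 - 2 K$ ($X{\left(l,K \right)} = \left(2 - K\right) - K = 2 - 2 K$)
$\frac{1}{\left(-2\right) \left(-16814\right) + X{\left(4,-2 \right)} P} = \frac{1}{\left(-2\right) \left(-16814\right) + \left(2 - -4\right) 327} = \frac{1}{33628 + \left(2 + 4\right) 327} = \frac{1}{33628 + 6 \cdot 327} = \frac{1}{33628 + 1962} = \frac{1}{35590}$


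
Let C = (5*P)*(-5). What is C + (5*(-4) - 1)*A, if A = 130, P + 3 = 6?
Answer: -2805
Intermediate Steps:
P = 3 (P = -3 + 6 = 3)
C = -75 (C = (5*3)*(-5) = 15*(-5) = -75)
C + (5*(-4) - 1)*A = -75 + (5*(-4) - 1)*130 = -75 + (-20 - 1)*130 = -75 - 21*130 = -75 - 2730 = -2805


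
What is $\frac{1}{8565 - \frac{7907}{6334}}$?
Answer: $\frac{6334}{54242803} \approx 0.00011677$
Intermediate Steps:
$\frac{1}{8565 - \frac{7907}{6334}} = \frac{1}{\frac{54242803}{6334}} = \frac{6334}{54242803}$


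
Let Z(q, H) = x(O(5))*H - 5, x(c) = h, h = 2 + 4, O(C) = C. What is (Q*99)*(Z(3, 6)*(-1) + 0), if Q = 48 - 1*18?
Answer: -92070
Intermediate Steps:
Q = 30 (Q = 48 - 18 = 30)
h = 6
x(c) = 6
Z(q, H) = -5 + 6*H (Z(q, H) = 6*H - 5 = -5 + 6*H)
(Q*99)*(Z(3, 6)*(-1) + 0) = (30*99)*((-5 + 6*6)*(-1) + 0) = 2970*((-5 + 36)*(-1) + 0) = 2970*(31*(-1) + 0) = 2970*(-31 + 0) = 2970*(-31) = -92070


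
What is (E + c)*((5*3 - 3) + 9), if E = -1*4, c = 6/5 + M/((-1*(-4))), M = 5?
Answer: -651/20 ≈ -32.550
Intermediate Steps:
c = 49/20 (c = 6/5 + 5/((-1*(-4))) = 6*(1/5) + 5/4 = 6/5 + 5*(1/4) = 6/5 + 5/4 = 49/20 ≈ 2.4500)
E = -4
(E + c)*((5*3 - 3) + 9) = (-4 + 49/20)*((5*3 - 3) + 9) = -31*((15 - 3) + 9)/20 = -31*(12 + 9)/20 = -31/20*21 = -651/20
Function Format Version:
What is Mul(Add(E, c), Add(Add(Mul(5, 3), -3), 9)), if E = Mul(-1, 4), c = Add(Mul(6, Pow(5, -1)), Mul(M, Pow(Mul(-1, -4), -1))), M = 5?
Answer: Rational(-651, 20) ≈ -32.550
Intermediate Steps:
c = Rational(49, 20) (c = Add(Mul(6, Pow(5, -1)), Mul(5, Pow(Mul(-1, -4), -1))) = Add(Mul(6, Rational(1, 5)), Mul(5, Pow(4, -1))) = Add(Rational(6, 5), Mul(5, Rational(1, 4))) = Add(Rational(6, 5), Rational(5, 4)) = Rational(49, 20) ≈ 2.4500)
E = -4
Mul(Add(E, c), Add(Add(Mul(5, 3), -3), 9)) = Mul(Add(-4, Rational(49, 20)), Add(Add(Mul(5, 3), -3), 9)) = Mul(Rational(-31, 20), Add(Add(15, -3), 9)) = Mul(Rational(-31, 20), Add(12, 9)) = Mul(Rational(-31, 20), 21) = Rational(-651, 20)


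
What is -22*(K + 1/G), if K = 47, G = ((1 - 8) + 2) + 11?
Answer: -3113/3 ≈ -1037.7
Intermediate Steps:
G = 6 (G = (-7 + 2) + 11 = -5 + 11 = 6)
-22*(K + 1/G) = -22*(47 + 1/6) = -22*(47 + ⅙) = -22*283/6 = -3113/3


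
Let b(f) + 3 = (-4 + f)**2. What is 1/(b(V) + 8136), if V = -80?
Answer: 1/15189 ≈ 6.5837e-5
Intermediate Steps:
b(f) = -3 + (-4 + f)**2
1/(b(V) + 8136) = 1/((-3 + (-4 - 80)**2) + 8136) = 1/((-3 + (-84)**2) + 8136) = 1/((-3 + 7056) + 8136) = 1/(7053 + 8136) = 1/15189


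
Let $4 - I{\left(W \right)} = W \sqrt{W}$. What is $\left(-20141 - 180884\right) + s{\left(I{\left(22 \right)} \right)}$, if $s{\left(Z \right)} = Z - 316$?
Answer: $-201337 - 22 \sqrt{22} \approx -2.0144 \cdot 10^{5}$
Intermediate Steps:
$I{\left(W \right)} = 4 - W^{\frac{3}{2}}$ ($I{\left(W \right)} = 4 - W \sqrt{W} = 4 - W^{\frac{3}{2}}$)
$s{\left(Z \right)} = -316 + Z$
$\left(-20141 - 180884\right) + s{\left(I{\left(22 \right)} \right)} = \left(-20141 - 180884\right) - \left(312 + 22^{\frac{3}{2}}\right) = \left(-20141 - 180884\right) - \left(312 + 22 \sqrt{22}\right) = -201025 - \left(312 + 22 \sqrt{22}\right) = -201337 - 22 \sqrt{22}$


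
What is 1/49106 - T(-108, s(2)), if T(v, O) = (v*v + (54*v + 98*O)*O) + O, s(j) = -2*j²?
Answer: -3171461903/49106 ≈ -64584.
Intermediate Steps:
T(v, O) = O + v² + O*(54*v + 98*O) (T(v, O) = (v² + O*(54*v + 98*O)) + O = O + v² + O*(54*v + 98*O))
1/49106 - T(-108, s(2)) = 1/49106 - (-2*2² + (-108)² + 98*(-2*2²)² + 54*(-2*2²)*(-108)) = 1/49106 - (-2*4 + 11664 + 98*(-2*4)² + 54*(-2*4)*(-108)) = 1/49106 - (-8 + 11664 + 98*(-8)² + 54*(-8)*(-108)) = 1/49106 - (-8 + 11664 + 98*64 + 46656) = 1/49106 - (-8 + 11664 + 6272 + 46656) = 1/49106 - 1*64584 = 1/49106 - 64584 = -3171461903/49106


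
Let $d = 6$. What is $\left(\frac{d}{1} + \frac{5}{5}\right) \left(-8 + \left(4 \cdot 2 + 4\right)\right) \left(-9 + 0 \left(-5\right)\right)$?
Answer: $-252$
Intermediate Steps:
$\left(\frac{d}{1} + \frac{5}{5}\right) \left(-8 + \left(4 \cdot 2 + 4\right)\right) \left(-9 + 0 \left(-5\right)\right) = \left(\frac{6}{1} + \frac{5}{5}\right) \left(-8 + \left(4 \cdot 2 + 4\right)\right) \left(-9 + 0 \left(-5\right)\right) = \left(6 \cdot 1 + 5 \cdot \frac{1}{5}\right) \left(-8 + \left(8 + 4\right)\right) \left(-9 + 0\right) = \left(6 + 1\right) \left(-8 + 12\right) \left(-9\right) = 7 \cdot 4 \left(-9\right) = 28 \left(-9\right) = -252$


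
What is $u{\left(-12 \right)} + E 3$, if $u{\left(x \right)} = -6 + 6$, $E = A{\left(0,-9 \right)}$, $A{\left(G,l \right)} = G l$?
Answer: $0$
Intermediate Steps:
$E = 0$ ($E = 0 \left(-9\right) = 0$)
$u{\left(x \right)} = 0$
$u{\left(-12 \right)} + E 3 = 0 + 0 \cdot 3 = 0 + 0 = 0$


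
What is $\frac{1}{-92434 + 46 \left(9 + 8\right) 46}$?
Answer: $- \frac{1}{56462} \approx -1.7711 \cdot 10^{-5}$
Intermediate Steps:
$\frac{1}{-92434 + 46 \left(9 + 8\right) 46} = \frac{1}{-92434 + 46 \cdot 17 \cdot 46} = \frac{1}{-92434 + 782 \cdot 46} = \frac{1}{-92434 + 35972} = \frac{1}{-56462} = - \frac{1}{56462}$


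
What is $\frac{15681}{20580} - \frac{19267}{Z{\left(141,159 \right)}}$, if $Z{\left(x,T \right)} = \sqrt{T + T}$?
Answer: $\frac{5227}{6860} - \frac{19267 \sqrt{318}}{318} \approx -1079.7$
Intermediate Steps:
$Z{\left(x,T \right)} = \sqrt{2} \sqrt{T}$ ($Z{\left(x,T \right)} = \sqrt{2 T} = \sqrt{2} \sqrt{T}$)
$\frac{15681}{20580} - \frac{19267}{Z{\left(141,159 \right)}} = \frac{15681}{20580} - \frac{19267}{\sqrt{2} \sqrt{159}} = 15681 \cdot \frac{1}{20580} - \frac{19267}{\sqrt{318}} = \frac{5227}{6860} - 19267 \frac{\sqrt{318}}{318} = \frac{5227}{6860} - \frac{19267 \sqrt{318}}{318}$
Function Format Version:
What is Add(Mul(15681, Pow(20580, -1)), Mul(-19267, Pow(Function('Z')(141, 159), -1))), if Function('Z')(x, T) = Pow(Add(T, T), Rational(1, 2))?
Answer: Add(Rational(5227, 6860), Mul(Rational(-19267, 318), Pow(318, Rational(1, 2)))) ≈ -1079.7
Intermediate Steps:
Function('Z')(x, T) = Mul(Pow(2, Rational(1, 2)), Pow(T, Rational(1, 2))) (Function('Z')(x, T) = Pow(Mul(2, T), Rational(1, 2)) = Mul(Pow(2, Rational(1, 2)), Pow(T, Rational(1, 2))))
Add(Mul(15681, Pow(20580, -1)), Mul(-19267, Pow(Function('Z')(141, 159), -1))) = Add(Mul(15681, Pow(20580, -1)), Mul(-19267, Pow(Mul(Pow(2, Rational(1, 2)), Pow(159, Rational(1, 2))), -1))) = Add(Mul(15681, Rational(1, 20580)), Mul(-19267, Pow(Pow(318, Rational(1, 2)), -1))) = Add(Rational(5227, 6860), Mul(-19267, Mul(Rational(1, 318), Pow(318, Rational(1, 2))))) = Add(Rational(5227, 6860), Mul(Rational(-19267, 318), Pow(318, Rational(1, 2))))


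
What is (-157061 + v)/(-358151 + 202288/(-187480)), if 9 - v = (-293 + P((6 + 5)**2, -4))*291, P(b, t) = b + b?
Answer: 3332714785/8393293971 ≈ 0.39707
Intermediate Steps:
P(b, t) = 2*b
v = 14850 (v = 9 - (-293 + 2*(6 + 5)**2)*291 = 9 - (-293 + 2*11**2)*291 = 9 - (-293 + 2*121)*291 = 9 - (-293 + 242)*291 = 9 - (-51)*291 = 9 - 1*(-14841) = 9 + 14841 = 14850)
(-157061 + v)/(-358151 + 202288/(-187480)) = (-157061 + 14850)/(-358151 + 202288/(-187480)) = -142211/(-358151 + 202288*(-1/187480)) = -142211/(-358151 - 25286/23435) = -142211/(-8393293971/23435) = -142211*(-23435/8393293971) = 3332714785/8393293971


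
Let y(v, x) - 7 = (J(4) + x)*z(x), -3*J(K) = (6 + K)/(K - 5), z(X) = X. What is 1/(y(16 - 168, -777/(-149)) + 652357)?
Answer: 22201/14484122803 ≈ 1.5328e-6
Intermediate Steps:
J(K) = -(6 + K)/(3*(-5 + K)) (J(K) = -(6 + K)/(3*(K - 5)) = -(6 + K)/(3*(-5 + K)))
y(v, x) = 7 + x*(10/3 + x) (y(v, x) = 7 + ((-6 - 1*4)/(3*(-5 + 4)) + x)*x = 7 + ((⅓)*(-6 - 4)/(-1) + x)*x = 7 + ((⅓)*(-1)*(-10) + x)*x = 7 + (10/3 + x)*x = 7 + x*(10/3 + x))
1/(y(16 - 168, -777/(-149)) + 652357) = 1/((7 + (-777/(-149))² + 10*(-777/(-149))/3) + 652357) = 1/((7 + (-777*(-1/149))² + 10*(-777*(-1/149))/3) + 652357) = 1/((7 + (777/149)² + (10/3)*(777/149)) + 652357) = 1/((7 + 603729/22201 + 2590/149) + 652357) = 1/(1145046/22201 + 652357) = 1/(14484122803/22201) = 22201/14484122803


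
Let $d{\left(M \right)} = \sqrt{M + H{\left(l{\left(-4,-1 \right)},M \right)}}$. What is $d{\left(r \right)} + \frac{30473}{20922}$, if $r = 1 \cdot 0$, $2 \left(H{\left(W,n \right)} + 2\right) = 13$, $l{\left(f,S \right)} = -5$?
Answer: $\frac{30473}{20922} + \frac{3 \sqrt{2}}{2} \approx 3.5778$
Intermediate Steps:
$H{\left(W,n \right)} = \frac{9}{2}$ ($H{\left(W,n \right)} = -2 + \frac{1}{2} \cdot 13 = -2 + \frac{13}{2} = \frac{9}{2}$)
$r = 0$
$d{\left(M \right)} = \sqrt{\frac{9}{2} + M}$ ($d{\left(M \right)} = \sqrt{M + \frac{9}{2}} = \sqrt{\frac{9}{2} + M}$)
$d{\left(r \right)} + \frac{30473}{20922} = \frac{\sqrt{18 + 4 \cdot 0}}{2} + \frac{30473}{20922} = \frac{\sqrt{18 + 0}}{2} + 30473 \cdot \frac{1}{20922} = \frac{\sqrt{18}}{2} + \frac{30473}{20922} = \frac{3 \sqrt{2}}{2} + \frac{30473}{20922} = \frac{30473}{20922} + \frac{3 \sqrt{2}}{2}$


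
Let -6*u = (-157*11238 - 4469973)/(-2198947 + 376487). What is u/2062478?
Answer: -2078113/7517567311760 ≈ -2.7643e-7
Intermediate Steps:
u = -2078113/3644920 (u = -(-157*11238 - 4469973)/(6*(-2198947 + 376487)) = -(-1764366 - 4469973)/(6*(-1822460)) = -(-2078113)*(-1)/(2*1822460) = -⅙*6234339/1822460 = -2078113/3644920 ≈ -0.57014)
u/2062478 = -2078113/3644920/2062478 = -2078113/3644920*1/2062478 = -2078113/7517567311760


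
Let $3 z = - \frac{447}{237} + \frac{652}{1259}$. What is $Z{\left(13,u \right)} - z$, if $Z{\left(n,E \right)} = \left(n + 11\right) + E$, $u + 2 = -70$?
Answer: $- \frac{4728767}{99461} \approx -47.544$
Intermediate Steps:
$u = -72$ ($u = -2 - 70 = -72$)
$Z{\left(n,E \right)} = 11 + E + n$ ($Z{\left(n,E \right)} = \left(11 + n\right) + E = 11 + E + n$)
$z = - \frac{45361}{99461}$ ($z = \frac{- \frac{447}{237} + \frac{652}{1259}}{3} = \frac{\left(-447\right) \frac{1}{237} + 652 \cdot \frac{1}{1259}}{3} = \frac{- \frac{149}{79} + \frac{652}{1259}}{3} = \frac{1}{3} \left(- \frac{136083}{99461}\right) = - \frac{45361}{99461} \approx -0.45607$)
$Z{\left(13,u \right)} - z = \left(11 - 72 + 13\right) - - \frac{45361}{99461} = -48 + \frac{45361}{99461} = - \frac{4728767}{99461}$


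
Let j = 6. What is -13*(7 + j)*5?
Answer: -845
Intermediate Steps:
-13*(7 + j)*5 = -13*(7 + 6)*5 = -13*13*5 = -169*5 = -845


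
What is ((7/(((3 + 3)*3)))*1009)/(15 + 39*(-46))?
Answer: -7063/32022 ≈ -0.22057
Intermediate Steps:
((7/(((3 + 3)*3)))*1009)/(15 + 39*(-46)) = ((7/((6*3)))*1009)/(15 - 1794) = ((7/18)*1009)/(-1779) = ((7*(1/18))*1009)*(-1/1779) = ((7/18)*1009)*(-1/1779) = (7063/18)*(-1/1779) = -7063/32022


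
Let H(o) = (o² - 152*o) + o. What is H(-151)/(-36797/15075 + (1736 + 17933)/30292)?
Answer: -20824239943800/818144549 ≈ -25453.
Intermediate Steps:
H(o) = o² - 151*o
H(-151)/(-36797/15075 + (1736 + 17933)/30292) = (-151*(-151 - 151))/(-36797/15075 + (1736 + 17933)/30292) = (-151*(-302))/(-36797*1/15075 + 19669*(1/30292)) = 45602/(-36797/15075 + 19669/30292) = 45602/(-818144549/456651900) = 45602*(-456651900/818144549) = -20824239943800/818144549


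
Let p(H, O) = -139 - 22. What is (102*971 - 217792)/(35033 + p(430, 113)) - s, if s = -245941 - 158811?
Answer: 7057196497/17436 ≈ 4.0475e+5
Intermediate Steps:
p(H, O) = -161
s = -404752
(102*971 - 217792)/(35033 + p(430, 113)) - s = (102*971 - 217792)/(35033 - 161) - 1*(-404752) = (99042 - 217792)/34872 + 404752 = -118750*1/34872 + 404752 = -59375/17436 + 404752 = 7057196497/17436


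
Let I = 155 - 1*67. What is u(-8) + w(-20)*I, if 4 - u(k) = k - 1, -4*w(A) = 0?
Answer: 13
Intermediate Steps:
w(A) = 0 (w(A) = -¼*0 = 0)
I = 88 (I = 155 - 67 = 88)
u(k) = 5 - k (u(k) = 4 - (k - 1) = 4 - (-1 + k) = 4 + (1 - k) = 5 - k)
u(-8) + w(-20)*I = (5 - 1*(-8)) + 0*88 = (5 + 8) + 0 = 13 + 0 = 13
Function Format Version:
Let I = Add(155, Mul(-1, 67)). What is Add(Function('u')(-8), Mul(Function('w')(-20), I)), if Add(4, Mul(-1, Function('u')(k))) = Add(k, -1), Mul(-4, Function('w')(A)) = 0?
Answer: 13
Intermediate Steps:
Function('w')(A) = 0 (Function('w')(A) = Mul(Rational(-1, 4), 0) = 0)
I = 88 (I = Add(155, -67) = 88)
Function('u')(k) = Add(5, Mul(-1, k)) (Function('u')(k) = Add(4, Mul(-1, Add(k, -1))) = Add(4, Mul(-1, Add(-1, k))) = Add(4, Add(1, Mul(-1, k))) = Add(5, Mul(-1, k)))
Add(Function('u')(-8), Mul(Function('w')(-20), I)) = Add(Add(5, Mul(-1, -8)), Mul(0, 88)) = Add(Add(5, 8), 0) = Add(13, 0) = 13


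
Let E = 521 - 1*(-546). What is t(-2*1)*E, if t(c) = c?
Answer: -2134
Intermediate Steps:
E = 1067 (E = 521 + 546 = 1067)
t(-2*1)*E = -2*1*1067 = -2*1067 = -2134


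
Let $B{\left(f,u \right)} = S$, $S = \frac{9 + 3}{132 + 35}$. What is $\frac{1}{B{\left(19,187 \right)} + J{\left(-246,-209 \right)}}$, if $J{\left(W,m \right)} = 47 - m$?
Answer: $\frac{167}{42764} \approx 0.0039052$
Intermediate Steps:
$S = \frac{12}{167} \approx 0.071856$
$B{\left(f,u \right)} = \frac{12}{167}$
$\frac{1}{B{\left(19,187 \right)} + J{\left(-246,-209 \right)}} = \frac{1}{\frac{12}{167} + \left(47 - -209\right)} = \frac{1}{\frac{12}{167} + \left(47 + 209\right)} = \frac{1}{\frac{12}{167} + 256} = \frac{1}{\frac{42764}{167}} = \frac{167}{42764}$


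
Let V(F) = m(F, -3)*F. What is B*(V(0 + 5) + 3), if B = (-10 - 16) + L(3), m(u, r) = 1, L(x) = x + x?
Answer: -160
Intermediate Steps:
L(x) = 2*x
V(F) = F (V(F) = 1*F = F)
B = -20 (B = (-10 - 16) + 2*3 = -26 + 6 = -20)
B*(V(0 + 5) + 3) = -20*((0 + 5) + 3) = -20*(5 + 3) = -20*8 = -160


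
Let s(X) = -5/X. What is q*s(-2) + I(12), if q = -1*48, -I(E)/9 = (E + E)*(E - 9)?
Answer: -768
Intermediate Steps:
I(E) = -18*E*(-9 + E) (I(E) = -9*(E + E)*(E - 9) = -9*2*E*(-9 + E) = -18*E*(-9 + E))
q = -48
q*s(-2) + I(12) = -(-240)/(-2) + 18*12*(9 - 1*12) = -(-240)*(-1)/2 + 18*12*(9 - 12) = -48*5/2 + 18*12*(-3) = -120 - 648 = -768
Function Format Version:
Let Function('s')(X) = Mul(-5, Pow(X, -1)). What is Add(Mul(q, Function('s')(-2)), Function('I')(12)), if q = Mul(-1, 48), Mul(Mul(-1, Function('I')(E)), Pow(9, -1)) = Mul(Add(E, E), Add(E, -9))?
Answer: -768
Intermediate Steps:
Function('I')(E) = Mul(-18, E, Add(-9, E)) (Function('I')(E) = Mul(-9, Mul(Add(E, E), Add(E, -9))) = Mul(-9, Mul(Mul(2, E), Add(-9, E))) = Mul(-9, Mul(2, E, Add(-9, E))) = Mul(-18, E, Add(-9, E)))
q = -48
Add(Mul(q, Function('s')(-2)), Function('I')(12)) = Add(Mul(-48, Mul(-5, Pow(-2, -1))), Mul(18, 12, Add(9, Mul(-1, 12)))) = Add(Mul(-48, Mul(-5, Rational(-1, 2))), Mul(18, 12, Add(9, -12))) = Add(Mul(-48, Rational(5, 2)), Mul(18, 12, -3)) = Add(-120, -648) = -768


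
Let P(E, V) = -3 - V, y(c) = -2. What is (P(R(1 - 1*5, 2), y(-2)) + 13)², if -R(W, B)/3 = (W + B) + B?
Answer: 144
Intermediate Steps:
R(W, B) = -6*B - 3*W (R(W, B) = -3*((W + B) + B) = -3*((B + W) + B) = -3*(W + 2*B) = -6*B - 3*W)
(P(R(1 - 1*5, 2), y(-2)) + 13)² = ((-3 - 1*(-2)) + 13)² = ((-3 + 2) + 13)² = (-1 + 13)² = 12² = 144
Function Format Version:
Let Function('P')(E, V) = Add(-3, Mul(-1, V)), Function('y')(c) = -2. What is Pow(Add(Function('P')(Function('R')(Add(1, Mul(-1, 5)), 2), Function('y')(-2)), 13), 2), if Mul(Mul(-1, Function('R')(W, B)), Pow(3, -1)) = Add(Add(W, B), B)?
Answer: 144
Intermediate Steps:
Function('R')(W, B) = Add(Mul(-6, B), Mul(-3, W)) (Function('R')(W, B) = Mul(-3, Add(Add(W, B), B)) = Mul(-3, Add(Add(B, W), B)) = Mul(-3, Add(W, Mul(2, B))) = Add(Mul(-6, B), Mul(-3, W)))
Pow(Add(Function('P')(Function('R')(Add(1, Mul(-1, 5)), 2), Function('y')(-2)), 13), 2) = Pow(Add(Add(-3, Mul(-1, -2)), 13), 2) = Pow(Add(Add(-3, 2), 13), 2) = Pow(Add(-1, 13), 2) = Pow(12, 2) = 144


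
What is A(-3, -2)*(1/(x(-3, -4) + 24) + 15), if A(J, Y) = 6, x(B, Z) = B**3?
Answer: 88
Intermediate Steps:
A(-3, -2)*(1/(x(-3, -4) + 24) + 15) = 6*(1/((-3)**3 + 24) + 15) = 6*(1/(-27 + 24) + 15) = 6*(1/(-3) + 15) = 6*(-1/3 + 15) = 6*(44/3) = 88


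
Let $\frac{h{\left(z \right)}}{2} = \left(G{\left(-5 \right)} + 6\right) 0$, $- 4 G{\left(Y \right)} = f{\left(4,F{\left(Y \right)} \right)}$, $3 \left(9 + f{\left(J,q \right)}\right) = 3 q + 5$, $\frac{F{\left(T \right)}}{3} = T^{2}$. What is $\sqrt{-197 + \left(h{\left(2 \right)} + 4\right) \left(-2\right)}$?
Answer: $i \sqrt{205} \approx 14.318 i$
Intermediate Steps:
$F{\left(T \right)} = 3 T^{2}$
$f{\left(J,q \right)} = - \frac{22}{3} + q$ ($f{\left(J,q \right)} = -9 + \frac{3 q + 5}{3} = -9 + \frac{5 + 3 q}{3} = -9 + \left(\frac{5}{3} + q\right) = - \frac{22}{3} + q$)
$G{\left(Y \right)} = \frac{11}{6} - \frac{3 Y^{2}}{4}$ ($G{\left(Y \right)} = - \frac{- \frac{22}{3} + 3 Y^{2}}{4} = \frac{11}{6} - \frac{3 Y^{2}}{4}$)
$h{\left(z \right)} = 0$ ($h{\left(z \right)} = 2 \left(\left(\frac{11}{6} - \frac{3 \left(-5\right)^{2}}{4}\right) + 6\right) 0 = 2 \left(\left(\frac{11}{6} - \frac{75}{4}\right) + 6\right) 0 = 2 \left(- \frac{203}{12} + 6\right) 0 = 2 \left(\left(- \frac{131}{12}\right) 0\right) = 2 \cdot 0 = 0$)
$\sqrt{-197 + \left(h{\left(2 \right)} + 4\right) \left(-2\right)} = \sqrt{-197 + \left(0 + 4\right) \left(-2\right)} = \sqrt{-197 + 4 \left(-2\right)} = \sqrt{-197 - 8} = \sqrt{-205} = i \sqrt{205}$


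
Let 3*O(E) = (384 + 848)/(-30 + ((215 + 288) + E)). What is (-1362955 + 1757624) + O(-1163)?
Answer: 408481799/1035 ≈ 3.9467e+5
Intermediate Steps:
O(E) = 1232/(3*(473 + E)) (O(E) = ((384 + 848)/(-30 + ((215 + 288) + E)))/3 = (1232/(-30 + (503 + E)))/3 = (1232/(473 + E))/3 = 1232/(3*(473 + E)))
(-1362955 + 1757624) + O(-1163) = (-1362955 + 1757624) + 1232/(3*(473 - 1163)) = 394669 + (1232/3)/(-690) = 394669 + (1232/3)*(-1/690) = 394669 - 616/1035 = 408481799/1035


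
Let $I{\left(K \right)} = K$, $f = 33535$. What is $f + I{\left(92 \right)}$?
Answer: $33627$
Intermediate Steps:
$f + I{\left(92 \right)} = 33535 + 92 = 33627$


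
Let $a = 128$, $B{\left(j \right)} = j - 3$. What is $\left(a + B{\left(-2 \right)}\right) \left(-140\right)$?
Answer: $-17220$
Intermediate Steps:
$B{\left(j \right)} = -3 + j$ ($B{\left(j \right)} = j - 3 = -3 + j$)
$\left(a + B{\left(-2 \right)}\right) \left(-140\right) = \left(128 - 5\right) \left(-140\right) = 123 \left(-140\right) = -17220$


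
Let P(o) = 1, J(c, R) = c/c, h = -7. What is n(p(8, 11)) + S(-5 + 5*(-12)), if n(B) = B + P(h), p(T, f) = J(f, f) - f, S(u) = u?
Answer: -74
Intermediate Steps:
J(c, R) = 1
p(T, f) = 1 - f
n(B) = 1 + B (n(B) = B + 1 = 1 + B)
n(p(8, 11)) + S(-5 + 5*(-12)) = (1 + (1 - 1*11)) + (-5 + 5*(-12)) = (1 + (1 - 11)) + (-5 - 60) = (1 - 10) - 65 = -9 - 65 = -74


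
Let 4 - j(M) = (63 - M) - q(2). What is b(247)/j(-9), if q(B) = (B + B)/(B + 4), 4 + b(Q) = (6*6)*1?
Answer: -48/101 ≈ -0.47525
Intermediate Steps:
b(Q) = 32 (b(Q) = -4 + (6*6)*1 = -4 + 36*1 = -4 + 36 = 32)
q(B) = 2*B/(4 + B) (q(B) = (2*B)/(4 + B) = 2*B/(4 + B))
j(M) = -175/3 + M (j(M) = 4 - ((63 - M) - 2*2/(4 + 2)) = 4 - ((63 - M) - 2*2/6) = 4 - ((63 - M) - 1*⅔) = 4 - ((63 - M) - ⅔) = 4 - (187/3 - M) = 4 + (-187/3 + M) = -175/3 + M)
b(247)/j(-9) = 32/(-175/3 - 9) = 32/(-202/3) = 32*(-3/202) = -48/101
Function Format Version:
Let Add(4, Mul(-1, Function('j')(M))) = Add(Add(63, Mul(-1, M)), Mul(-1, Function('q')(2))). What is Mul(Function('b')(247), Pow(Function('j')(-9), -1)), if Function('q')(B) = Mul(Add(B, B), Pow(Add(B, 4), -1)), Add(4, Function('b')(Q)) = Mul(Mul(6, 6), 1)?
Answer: Rational(-48, 101) ≈ -0.47525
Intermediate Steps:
Function('b')(Q) = 32 (Function('b')(Q) = Add(-4, Mul(Mul(6, 6), 1)) = Add(-4, Mul(36, 1)) = Add(-4, 36) = 32)
Function('q')(B) = Mul(2, B, Pow(Add(4, B), -1)) (Function('q')(B) = Mul(Mul(2, B), Pow(Add(4, B), -1)) = Mul(2, B, Pow(Add(4, B), -1)))
Function('j')(M) = Add(Rational(-175, 3), M) (Function('j')(M) = Add(4, Mul(-1, Add(Add(63, Mul(-1, M)), Mul(-1, Mul(2, 2, Pow(Add(4, 2), -1)))))) = Add(4, Mul(-1, Add(Add(63, Mul(-1, M)), Mul(-1, Mul(2, 2, Pow(6, -1)))))) = Add(4, Mul(-1, Add(Add(63, Mul(-1, M)), Mul(-1, Mul(2, 2, Rational(1, 6)))))) = Add(4, Mul(-1, Add(Add(63, Mul(-1, M)), Mul(-1, Rational(2, 3))))) = Add(4, Mul(-1, Add(Add(63, Mul(-1, M)), Rational(-2, 3)))) = Add(4, Mul(-1, Add(Rational(187, 3), Mul(-1, M)))) = Add(4, Add(Rational(-187, 3), M)) = Add(Rational(-175, 3), M))
Mul(Function('b')(247), Pow(Function('j')(-9), -1)) = Mul(32, Pow(Add(Rational(-175, 3), -9), -1)) = Mul(32, Pow(Rational(-202, 3), -1)) = Mul(32, Rational(-3, 202)) = Rational(-48, 101)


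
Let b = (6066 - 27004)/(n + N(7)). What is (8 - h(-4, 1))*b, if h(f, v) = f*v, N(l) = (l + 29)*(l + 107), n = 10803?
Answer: -83752/4969 ≈ -16.855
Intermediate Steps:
N(l) = (29 + l)*(107 + l)
b = -20938/14907 (b = (6066 - 27004)/(10803 + (3103 + 7² + 136*7)) = -20938/(10803 + (3103 + 49 + 952)) = -20938/(10803 + 4104) = -20938/14907 ≈ -1.4046)
(8 - h(-4, 1))*b = (8 - (-4))*(-20938/14907) = (8 - 1*(-4))*(-20938/14907) = (8 + 4)*(-20938/14907) = 12*(-20938/14907) = -83752/4969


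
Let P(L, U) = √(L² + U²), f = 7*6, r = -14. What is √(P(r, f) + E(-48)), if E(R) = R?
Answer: √(-48 + 14*√10) ≈ 1.9308*I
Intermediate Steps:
f = 42
√(P(r, f) + E(-48)) = √(√((-14)² + 42²) - 48) = √(√(196 + 1764) - 48) = √(√1960 - 48) = √(14*√10 - 48) = √(-48 + 14*√10)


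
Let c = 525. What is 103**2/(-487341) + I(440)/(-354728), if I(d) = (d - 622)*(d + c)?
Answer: 40914195239/86436749124 ≈ 0.47334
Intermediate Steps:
I(d) = (-622 + d)*(525 + d) (I(d) = (d - 622)*(d + 525) = (-622 + d)*(525 + d))
103**2/(-487341) + I(440)/(-354728) = 103**2/(-487341) + (-326550 + 440**2 - 97*440)/(-354728) = 10609*(-1/487341) + (-326550 + 193600 - 42680)*(-1/354728) = -10609/487341 - 175630*(-1/354728) = -10609/487341 + 87815/177364 = 40914195239/86436749124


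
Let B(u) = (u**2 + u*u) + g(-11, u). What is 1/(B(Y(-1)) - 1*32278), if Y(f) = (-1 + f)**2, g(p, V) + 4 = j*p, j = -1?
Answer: -1/32239 ≈ -3.1018e-5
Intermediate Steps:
g(p, V) = -4 - p
B(u) = 7 + 2*u**2 (B(u) = (u**2 + u*u) + (-4 - 1*(-11)) = (u**2 + u**2) + (-4 + 11) = 2*u**2 + 7 = 7 + 2*u**2)
1/(B(Y(-1)) - 1*32278) = 1/((7 + 2*((-1 - 1)**2)**2) - 1*32278) = 1/((7 + 2*((-2)**2)**2) - 32278) = 1/((7 + 2*4**2) - 32278) = 1/((7 + 2*16) - 32278) = 1/((7 + 32) - 32278) = 1/(39 - 32278) = 1/(-32239) = -1/32239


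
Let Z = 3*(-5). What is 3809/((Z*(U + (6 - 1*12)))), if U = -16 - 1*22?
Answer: 3809/660 ≈ 5.7712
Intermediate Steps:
Z = -15
U = -38 (U = -16 - 22 = -38)
3809/((Z*(U + (6 - 1*12)))) = 3809/((-15*(-38 + (6 - 1*12)))) = 3809/((-15*(-38 + (6 - 12)))) = 3809/((-15*(-38 - 6))) = 3809/((-15*(-44))) = 3809/660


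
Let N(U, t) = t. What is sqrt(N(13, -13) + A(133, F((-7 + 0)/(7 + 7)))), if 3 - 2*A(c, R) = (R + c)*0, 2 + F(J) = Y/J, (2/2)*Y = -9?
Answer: I*sqrt(46)/2 ≈ 3.3912*I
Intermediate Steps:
Y = -9
F(J) = -2 - 9/J
A(c, R) = 3/2 (A(c, R) = 3/2 - (R + c)*0/2 = 3/2 - 1/2*0 = 3/2 + 0 = 3/2)
sqrt(N(13, -13) + A(133, F((-7 + 0)/(7 + 7)))) = sqrt(-13 + 3/2) = sqrt(-23/2) = I*sqrt(46)/2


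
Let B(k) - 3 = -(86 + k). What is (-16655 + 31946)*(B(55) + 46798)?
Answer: 713478060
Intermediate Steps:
B(k) = -83 - k (B(k) = 3 - (86 + k) = 3 + (-86 - k) = -83 - k)
(-16655 + 31946)*(B(55) + 46798) = (-16655 + 31946)*((-83 - 1*55) + 46798) = 15291*((-83 - 55) + 46798) = 15291*(-138 + 46798) = 15291*46660 = 713478060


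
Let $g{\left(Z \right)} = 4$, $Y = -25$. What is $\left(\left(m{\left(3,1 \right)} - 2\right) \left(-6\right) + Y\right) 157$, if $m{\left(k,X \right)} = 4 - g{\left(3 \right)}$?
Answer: $-2041$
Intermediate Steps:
$m{\left(k,X \right)} = 0$ ($m{\left(k,X \right)} = 4 - 4 = 0$)
$\left(\left(m{\left(3,1 \right)} - 2\right) \left(-6\right) + Y\right) 157 = \left(\left(0 - 2\right) \left(-6\right) - 25\right) 157 = \left(\left(-2\right) \left(-6\right) - 25\right) 157 = \left(12 - 25\right) 157 = \left(-13\right) 157 = -2041$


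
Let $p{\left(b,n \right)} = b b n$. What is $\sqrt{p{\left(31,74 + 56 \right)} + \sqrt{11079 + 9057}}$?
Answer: $\sqrt{124930 + 2 \sqrt{5034}} \approx 353.66$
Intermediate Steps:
$p{\left(b,n \right)} = n b^{2}$ ($p{\left(b,n \right)} = b^{2} n = n b^{2}$)
$\sqrt{p{\left(31,74 + 56 \right)} + \sqrt{11079 + 9057}} = \sqrt{\left(74 + 56\right) 31^{2} + \sqrt{11079 + 9057}} = \sqrt{130 \cdot 961 + \sqrt{20136}} = \sqrt{124930 + 2 \sqrt{5034}}$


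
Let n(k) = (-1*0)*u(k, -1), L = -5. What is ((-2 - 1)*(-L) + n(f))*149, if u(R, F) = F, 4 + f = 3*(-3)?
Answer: -2235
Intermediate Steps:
f = -13 (f = -4 + 3*(-3) = -4 - 9 = -13)
n(k) = 0 (n(k) = -1*0*(-1) = 0*(-1) = 0)
((-2 - 1)*(-L) + n(f))*149 = ((-2 - 1)*(-1*(-5)) + 0)*149 = (-3*5 + 0)*149 = (-15 + 0)*149 = -15*149 = -2235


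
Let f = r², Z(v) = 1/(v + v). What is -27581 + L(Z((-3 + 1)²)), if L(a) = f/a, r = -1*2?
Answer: -27549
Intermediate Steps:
r = -2
Z(v) = 1/(2*v)
f = 4 (f = (-2)² = 4)
L(a) = 4/a
-27581 + L(Z((-3 + 1)²)) = -27581 + 4/((1/(2*((-3 + 1)²)))) = -27581 + 4/((1/(2*((-2)²)))) = -27581 + 4/(((½)/4)) = -27581 + 4/(((½)*(¼))) = -27581 + 4/(⅛) = -27581 + 4*8 = -27581 + 32 = -27549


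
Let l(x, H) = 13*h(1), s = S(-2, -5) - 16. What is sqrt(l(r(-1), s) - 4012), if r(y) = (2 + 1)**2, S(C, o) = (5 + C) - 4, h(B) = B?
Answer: I*sqrt(3999) ≈ 63.238*I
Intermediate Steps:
S(C, o) = 1 + C
r(y) = 9 (r(y) = 3**2 = 9)
s = -17 (s = (1 - 2) - 16 = -1 - 16 = -17)
l(x, H) = 13 (l(x, H) = 13*1 = 13)
sqrt(l(r(-1), s) - 4012) = sqrt(13 - 4012) = sqrt(-3999) = I*sqrt(3999)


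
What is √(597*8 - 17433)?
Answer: I*√12657 ≈ 112.5*I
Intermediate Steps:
√(597*8 - 17433) = √(4776 - 17433) = √(-12657) = I*√12657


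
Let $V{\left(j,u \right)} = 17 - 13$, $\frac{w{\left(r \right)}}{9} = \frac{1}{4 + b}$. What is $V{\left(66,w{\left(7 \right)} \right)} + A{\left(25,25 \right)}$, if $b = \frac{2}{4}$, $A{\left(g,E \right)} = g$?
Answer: $29$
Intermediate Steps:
$b = \frac{1}{2}$ ($b = 2 \cdot \frac{1}{4} = \frac{1}{2} \approx 0.5$)
$w{\left(r \right)} = 2$ ($w{\left(r \right)} = \frac{9}{4 + \frac{1}{2}} = \frac{9}{\frac{9}{2}} = 9 \cdot \frac{2}{9} = 2$)
$V{\left(j,u \right)} = 4$
$V{\left(66,w{\left(7 \right)} \right)} + A{\left(25,25 \right)} = 4 + 25 = 29$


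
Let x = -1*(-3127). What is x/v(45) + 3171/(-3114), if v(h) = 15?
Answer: 1076657/5190 ≈ 207.45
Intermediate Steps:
x = 3127
x/v(45) + 3171/(-3114) = 3127/15 + 3171/(-3114) = 3127*(1/15) + 3171*(-1/3114) = 3127/15 - 1057/1038 = 1076657/5190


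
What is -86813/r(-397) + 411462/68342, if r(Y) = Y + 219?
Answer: 3003107141/6082438 ≈ 493.73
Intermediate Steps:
r(Y) = 219 + Y
-86813/r(-397) + 411462/68342 = -86813/(219 - 397) + 411462/68342 = -86813/(-178) + 411462*(1/68342) = -86813*(-1/178) + 205731/34171 = 86813/178 + 205731/34171 = 3003107141/6082438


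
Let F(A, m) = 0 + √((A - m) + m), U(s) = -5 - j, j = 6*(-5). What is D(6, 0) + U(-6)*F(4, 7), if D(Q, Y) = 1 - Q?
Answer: 45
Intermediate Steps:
j = -30
U(s) = 25 (U(s) = -5 - 1*(-30) = -5 + 30 = 25)
F(A, m) = √A (F(A, m) = 0 + √A = √A)
D(6, 0) + U(-6)*F(4, 7) = (1 - 1*6) + 25*√4 = (1 - 6) + 25*2 = -5 + 50 = 45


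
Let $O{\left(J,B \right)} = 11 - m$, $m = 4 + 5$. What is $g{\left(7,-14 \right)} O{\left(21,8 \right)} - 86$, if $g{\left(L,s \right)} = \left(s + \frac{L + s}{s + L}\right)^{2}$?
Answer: $252$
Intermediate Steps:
$m = 9$
$O{\left(J,B \right)} = 2$ ($O{\left(J,B \right)} = 11 - 9 = 2$)
$g{\left(L,s \right)} = \left(1 + s\right)^{2}$ ($g{\left(L,s \right)} = \left(s + \frac{L + s}{L + s}\right)^{2} = \left(s + 1\right)^{2} = \left(1 + s\right)^{2}$)
$g{\left(7,-14 \right)} O{\left(21,8 \right)} - 86 = \left(1 + \left(-14\right)^{2} + 2 \left(-14\right)\right) 2 - 86 = \left(1 + 196 - 28\right) 2 - 86 = 169 \cdot 2 - 86 = 338 - 86 = 252$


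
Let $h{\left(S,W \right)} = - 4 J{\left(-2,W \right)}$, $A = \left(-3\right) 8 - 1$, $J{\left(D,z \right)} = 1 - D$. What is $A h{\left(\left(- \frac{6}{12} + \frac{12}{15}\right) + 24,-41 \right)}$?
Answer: $300$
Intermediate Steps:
$A = -25$ ($A = -24 - 1 = -25$)
$h{\left(S,W \right)} = -12$ ($h{\left(S,W \right)} = - 4 \left(1 - -2\right) = - 4 \left(1 + 2\right) = \left(-4\right) 3 = -12$)
$A h{\left(\left(- \frac{6}{12} + \frac{12}{15}\right) + 24,-41 \right)} = \left(-25\right) \left(-12\right) = 300$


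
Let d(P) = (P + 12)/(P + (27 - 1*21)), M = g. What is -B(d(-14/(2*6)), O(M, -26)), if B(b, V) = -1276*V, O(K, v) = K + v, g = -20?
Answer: -58696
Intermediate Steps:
M = -20
d(P) = (12 + P)/(6 + P) (d(P) = (12 + P)/(P + (27 - 21)) = (12 + P)/(P + 6) = (12 + P)/(6 + P))
-B(d(-14/(2*6)), O(M, -26)) = -(-1276)*(-20 - 26) = -(-1276)*(-46) = -1*58696 = -58696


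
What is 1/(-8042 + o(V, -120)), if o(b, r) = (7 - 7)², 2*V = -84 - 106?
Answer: -1/8042 ≈ -0.00012435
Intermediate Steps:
V = -95 (V = (-84 - 106)/2 = (½)*(-190) = -95)
o(b, r) = 0 (o(b, r) = 0² = 0)
1/(-8042 + o(V, -120)) = 1/(-8042 + 0) = 1/(-8042) = -1/8042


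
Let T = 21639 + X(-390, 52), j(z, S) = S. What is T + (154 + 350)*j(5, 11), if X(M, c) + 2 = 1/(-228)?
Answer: 6197267/228 ≈ 27181.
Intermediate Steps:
X(M, c) = -457/228 (X(M, c) = -2 + 1/(-228) = -2 - 1/228 = -457/228)
T = 4933235/228 (T = 21639 - 457/228 = 4933235/228 ≈ 21637.)
T + (154 + 350)*j(5, 11) = 4933235/228 + (154 + 350)*11 = 4933235/228 + 504*11 = 4933235/228 + 5544 = 6197267/228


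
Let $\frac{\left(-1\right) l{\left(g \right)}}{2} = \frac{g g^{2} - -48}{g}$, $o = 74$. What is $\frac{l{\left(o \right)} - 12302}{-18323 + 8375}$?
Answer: $\frac{430223}{184038} \approx 2.3377$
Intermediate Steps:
$l{\left(g \right)} = - \frac{2 \left(48 + g^{3}\right)}{g}$ ($l{\left(g \right)} = - 2 \frac{g g^{2} - -48}{g} = - 2 \frac{g^{3} + 48}{g} = - 2 \frac{48 + g^{3}}{g} = - \frac{2 \left(48 + g^{3}\right)}{g}$)
$\frac{l{\left(o \right)} - 12302}{-18323 + 8375} = \frac{\frac{2 \left(-48 - 74^{3}\right)}{74} - 12302}{-18323 + 8375} = \frac{2 \cdot \frac{1}{74} \left(-48 - 405224\right) - 12302}{-9948} = \left(2 \cdot \frac{1}{74} \left(-48 - 405224\right) - 12302\right) \left(- \frac{1}{9948}\right) = \left(2 \cdot \frac{1}{74} \left(-405272\right) - 12302\right) \left(- \frac{1}{9948}\right) = \left(- \frac{405272}{37} - 12302\right) \left(- \frac{1}{9948}\right) = \left(- \frac{860446}{37}\right) \left(- \frac{1}{9948}\right) = \frac{430223}{184038}$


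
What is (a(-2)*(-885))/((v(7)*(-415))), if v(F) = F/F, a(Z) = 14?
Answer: 2478/83 ≈ 29.855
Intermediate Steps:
v(F) = 1
(a(-2)*(-885))/((v(7)*(-415))) = (14*(-885))/((1*(-415))) = -12390/(-415) = -12390*(-1/415) = 2478/83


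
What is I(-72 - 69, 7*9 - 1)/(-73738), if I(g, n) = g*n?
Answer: 4371/36869 ≈ 0.11855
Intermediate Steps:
I(-72 - 69, 7*9 - 1)/(-73738) = ((-72 - 69)*(7*9 - 1))/(-73738) = -141*(63 - 1)*(-1/73738) = -141*62*(-1/73738) = -8742*(-1/73738) = 4371/36869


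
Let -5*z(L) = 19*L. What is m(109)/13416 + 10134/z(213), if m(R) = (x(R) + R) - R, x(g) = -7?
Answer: -226605683/18098184 ≈ -12.521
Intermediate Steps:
z(L) = -19*L/5
m(R) = -7 (m(R) = (-7 + R) - R = -7)
m(109)/13416 + 10134/z(213) = -7/13416 + 10134/((-19/5*213)) = -7*1/13416 + 10134/(-4047/5) = -7/13416 + 10134*(-5/4047) = -7/13416 - 16890/1349 = -226605683/18098184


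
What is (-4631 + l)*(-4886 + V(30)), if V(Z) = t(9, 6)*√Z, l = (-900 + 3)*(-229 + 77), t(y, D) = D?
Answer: -643549718 + 790278*√30 ≈ -6.3922e+8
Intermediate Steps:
l = 136344 (l = -897*(-152) = 136344)
V(Z) = 6*√Z
(-4631 + l)*(-4886 + V(30)) = (-4631 + 136344)*(-4886 + 6*√30) = 131713*(-4886 + 6*√30) = -643549718 + 790278*√30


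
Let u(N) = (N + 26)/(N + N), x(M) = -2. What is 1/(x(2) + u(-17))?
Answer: -34/77 ≈ -0.44156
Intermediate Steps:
u(N) = (26 + N)/(2*N) (u(N) = (26 + N)/((2*N)) = (26 + N)*(1/(2*N)) = (26 + N)/(2*N))
1/(x(2) + u(-17)) = 1/(-2 + (½)*(26 - 17)/(-17)) = 1/(-2 + (½)*(-1/17)*9) = 1/(-2 - 9/34) = 1/(-77/34) = -34/77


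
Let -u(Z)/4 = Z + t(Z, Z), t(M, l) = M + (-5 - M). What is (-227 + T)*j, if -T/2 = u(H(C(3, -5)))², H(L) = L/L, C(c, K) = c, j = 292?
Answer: -215788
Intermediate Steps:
t(M, l) = -5
H(L) = 1
u(Z) = 20 - 4*Z (u(Z) = -4*(Z - 5) = -4*(-5 + Z) = 20 - 4*Z)
T = -512 (T = -2*(20 - 4*1)² = -2*(20 - 4)² = -2*16² = -2*256 = -512)
(-227 + T)*j = (-227 - 512)*292 = -739*292 = -215788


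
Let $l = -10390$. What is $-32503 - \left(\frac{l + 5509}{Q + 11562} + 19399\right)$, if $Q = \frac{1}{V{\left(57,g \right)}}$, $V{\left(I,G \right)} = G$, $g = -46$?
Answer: $- \frac{27603906076}{531851} \approx -51902.0$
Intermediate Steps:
$Q = - \frac{1}{46}$ ($Q = \frac{1}{-46} = - \frac{1}{46} \approx -0.021739$)
$-32503 - \left(\frac{l + 5509}{Q + 11562} + 19399\right) = -32503 - \left(\frac{-10390 + 5509}{- \frac{1}{46} + 11562} + 19399\right) = -32503 - \left(- \frac{4881}{\frac{531851}{46}} + 19399\right) = -32503 - \left(\left(-4881\right) \frac{46}{531851} + 19399\right) = -32503 - \left(- \frac{224526}{531851} + 19399\right) = -32503 - \frac{10317153023}{531851} = - \frac{27603906076}{531851}$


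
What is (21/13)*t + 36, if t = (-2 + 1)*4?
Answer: 384/13 ≈ 29.538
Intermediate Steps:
t = -4 (t = -1*4 = -4)
(21/13)*t + 36 = (21/13)*(-4) + 36 = -84/13 + 36 = 384/13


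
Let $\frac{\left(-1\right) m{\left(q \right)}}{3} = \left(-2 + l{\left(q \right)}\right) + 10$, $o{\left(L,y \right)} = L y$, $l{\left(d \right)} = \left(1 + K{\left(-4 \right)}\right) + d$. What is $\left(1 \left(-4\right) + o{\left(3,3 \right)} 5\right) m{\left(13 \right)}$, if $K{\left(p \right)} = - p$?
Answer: $-3198$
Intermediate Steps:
$l{\left(d \right)} = 5 + d$ ($l{\left(d \right)} = \left(1 - -4\right) + d = \left(1 + 4\right) + d = 5 + d$)
$m{\left(q \right)} = -39 - 3 q$ ($m{\left(q \right)} = - 3 \left(\left(-2 + \left(5 + q\right)\right) + 10\right) = - 3 \left(\left(3 + q\right) + 10\right) = - 3 \left(13 + q\right) = -39 - 3 q$)
$\left(1 \left(-4\right) + o{\left(3,3 \right)} 5\right) m{\left(13 \right)} = \left(1 \left(-4\right) + 3 \cdot 3 \cdot 5\right) \left(-39 - 39\right) = \left(-4 + 9 \cdot 5\right) \left(-39 - 39\right) = \left(-4 + 45\right) \left(-78\right) = 41 \left(-78\right) = -3198$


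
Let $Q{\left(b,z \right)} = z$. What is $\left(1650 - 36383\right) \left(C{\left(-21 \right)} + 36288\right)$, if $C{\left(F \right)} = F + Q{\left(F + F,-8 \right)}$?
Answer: $-1259383847$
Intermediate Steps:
$C{\left(F \right)} = -8 + F$ ($C{\left(F \right)} = F - 8 = -8 + F$)
$\left(1650 - 36383\right) \left(C{\left(-21 \right)} + 36288\right) = \left(1650 - 36383\right) \left(\left(-8 - 21\right) + 36288\right) = - 34733 \left(-29 + 36288\right) = \left(-34733\right) 36259 = -1259383847$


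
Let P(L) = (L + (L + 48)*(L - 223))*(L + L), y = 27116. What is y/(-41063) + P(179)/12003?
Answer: -144523207534/492879189 ≈ -293.22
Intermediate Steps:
P(L) = 2*L*(L + (-223 + L)*(48 + L)) (P(L) = (L + (48 + L)*(-223 + L))*(2*L) = (L + (-223 + L)*(48 + L))*(2*L) = 2*L*(L + (-223 + L)*(48 + L)))
y/(-41063) + P(179)/12003 = 27116/(-41063) + (2*179*(-10704 + 179**2 - 174*179))/12003 = 27116*(-1/41063) + (2*179*(-10704 + 32041 - 31146))*(1/12003) = -27116/41063 + (2*179*(-9809))*(1/12003) = -27116/41063 - 3511622*1/12003 = -27116/41063 - 3511622/12003 = -144523207534/492879189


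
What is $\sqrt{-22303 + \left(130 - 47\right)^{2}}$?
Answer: $i \sqrt{15414} \approx 124.15 i$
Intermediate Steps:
$\sqrt{-22303 + \left(130 - 47\right)^{2}} = \sqrt{-22303 + 83^{2}} = \sqrt{-22303 + 6889} = \sqrt{-15414} = i \sqrt{15414}$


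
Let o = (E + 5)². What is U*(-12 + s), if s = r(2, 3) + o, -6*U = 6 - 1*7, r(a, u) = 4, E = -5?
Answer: -4/3 ≈ -1.3333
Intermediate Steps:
o = 0 (o = (-5 + 5)² = 0² = 0)
U = ⅙ (U = -(6 - 1*7)/6 = -(6 - 7)/6 = -⅙*(-1) = ⅙ ≈ 0.16667)
s = 4 (s = 4 + 0 = 4)
U*(-12 + s) = (-12 + 4)/6 = (⅙)*(-8) = -4/3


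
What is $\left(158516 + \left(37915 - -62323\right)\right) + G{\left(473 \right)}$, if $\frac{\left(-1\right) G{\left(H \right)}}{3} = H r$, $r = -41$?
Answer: $316933$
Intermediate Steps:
$G{\left(H \right)} = 123 H$ ($G{\left(H \right)} = - 3 H \left(-41\right) = - 3 \left(- 41 H\right) = 123 H$)
$\left(158516 + \left(37915 - -62323\right)\right) + G{\left(473 \right)} = \left(158516 + \left(37915 - -62323\right)\right) + 123 \cdot 473 = \left(158516 + \left(37915 + 62323\right)\right) + 58179 = \left(158516 + 100238\right) + 58179 = 258754 + 58179 = 316933$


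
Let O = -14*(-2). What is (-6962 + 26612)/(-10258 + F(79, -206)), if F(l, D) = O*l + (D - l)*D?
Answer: 3275/8444 ≈ 0.38785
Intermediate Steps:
O = 28
F(l, D) = 28*l + D*(D - l) (F(l, D) = 28*l + (D - l)*D = 28*l + D*(D - l))
(-6962 + 26612)/(-10258 + F(79, -206)) = (-6962 + 26612)/(-10258 + ((-206)² + 28*79 - 1*(-206)*79)) = 19650/(-10258 + (42436 + 2212 + 16274)) = 19650/(-10258 + 60922) = 19650/50664 = 19650*(1/50664) = 3275/8444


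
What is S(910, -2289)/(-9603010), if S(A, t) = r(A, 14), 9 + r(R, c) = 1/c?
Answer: 25/26888428 ≈ 9.2977e-7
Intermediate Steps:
r(R, c) = -9 + 1/c
S(A, t) = -125/14 (S(A, t) = -9 + 1/14 = -125/14)
S(910, -2289)/(-9603010) = -125/14/(-9603010) = -125/14*(-1/9603010) = 25/26888428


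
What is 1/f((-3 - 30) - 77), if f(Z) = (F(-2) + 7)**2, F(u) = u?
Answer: 1/25 ≈ 0.040000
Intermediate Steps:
f(Z) = 25 (f(Z) = (-2 + 7)**2 = 5**2 = 25)
1/f((-3 - 30) - 77) = 1/25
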